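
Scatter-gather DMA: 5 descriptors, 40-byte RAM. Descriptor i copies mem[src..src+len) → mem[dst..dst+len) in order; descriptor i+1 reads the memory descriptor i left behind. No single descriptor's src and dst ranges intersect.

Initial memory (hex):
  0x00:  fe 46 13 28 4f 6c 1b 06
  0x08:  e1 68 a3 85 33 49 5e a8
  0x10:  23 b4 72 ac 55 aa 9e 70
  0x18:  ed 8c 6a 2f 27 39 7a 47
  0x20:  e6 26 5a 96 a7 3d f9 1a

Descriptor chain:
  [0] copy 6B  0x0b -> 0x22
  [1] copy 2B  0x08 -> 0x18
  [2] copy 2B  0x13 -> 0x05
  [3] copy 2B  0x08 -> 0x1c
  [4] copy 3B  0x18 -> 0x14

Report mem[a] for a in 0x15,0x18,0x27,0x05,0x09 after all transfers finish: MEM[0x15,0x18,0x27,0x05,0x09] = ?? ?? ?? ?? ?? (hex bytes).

MEM[0x15,0x18,0x27,0x05,0x09] = 68 e1 23 ac 68

  after D0: wrote 6B at 0x22 = 8533495ea823
  after D1: wrote 2B at 0x18 = e168
  after D2: wrote 2B at 0x05 = ac55
  after D3: wrote 2B at 0x1c = e168
  after D4: wrote 3B at 0x14 = e1686a
query mem[0x15]=0x68, mem[0x18]=0xe1, mem[0x27]=0x23, mem[0x05]=0xac, mem[0x09]=0x68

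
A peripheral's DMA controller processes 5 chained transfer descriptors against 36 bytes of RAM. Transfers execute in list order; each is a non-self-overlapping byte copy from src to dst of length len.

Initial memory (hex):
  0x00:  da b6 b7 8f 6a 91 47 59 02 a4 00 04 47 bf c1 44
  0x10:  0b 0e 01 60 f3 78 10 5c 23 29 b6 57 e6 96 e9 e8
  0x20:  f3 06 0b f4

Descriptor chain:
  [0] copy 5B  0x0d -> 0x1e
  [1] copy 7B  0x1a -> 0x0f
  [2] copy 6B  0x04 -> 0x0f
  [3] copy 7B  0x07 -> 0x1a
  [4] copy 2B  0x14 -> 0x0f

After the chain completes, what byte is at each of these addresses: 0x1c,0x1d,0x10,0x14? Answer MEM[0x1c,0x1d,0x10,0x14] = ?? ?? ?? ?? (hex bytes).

MEM[0x1c,0x1d,0x10,0x14] = a4 00 44 a4

  after D0: wrote 5B at 0x1e = bfc1440b0e
  after D1: wrote 7B at 0x0f = b657e696bfc144
  after D2: wrote 6B at 0x0f = 6a91475902a4
  after D3: wrote 7B at 0x1a = 5902a4000447bf
  after D4: wrote 2B at 0x0f = a444
query mem[0x1c]=0xa4, mem[0x1d]=0x00, mem[0x10]=0x44, mem[0x14]=0xa4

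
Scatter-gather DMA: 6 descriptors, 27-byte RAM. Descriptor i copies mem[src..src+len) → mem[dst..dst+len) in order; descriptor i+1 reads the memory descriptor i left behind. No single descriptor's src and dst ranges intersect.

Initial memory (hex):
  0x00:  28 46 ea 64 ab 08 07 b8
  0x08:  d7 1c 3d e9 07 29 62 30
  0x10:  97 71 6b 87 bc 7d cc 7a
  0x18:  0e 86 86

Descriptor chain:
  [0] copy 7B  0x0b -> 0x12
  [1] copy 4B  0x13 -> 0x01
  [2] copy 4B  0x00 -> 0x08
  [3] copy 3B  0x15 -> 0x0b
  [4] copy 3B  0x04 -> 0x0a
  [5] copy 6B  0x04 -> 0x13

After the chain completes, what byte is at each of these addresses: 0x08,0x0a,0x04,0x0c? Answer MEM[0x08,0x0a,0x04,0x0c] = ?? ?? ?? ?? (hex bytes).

MEM[0x08,0x0a,0x04,0x0c] = 28 30 30 07

#0 dst[0x12+7] := {0xe9,0x07,0x29,0x62,0x30,0x97,0x71}
#1 dst[0x01+4] := {0x07,0x29,0x62,0x30}
#2 dst[0x08+4] := {0x28,0x07,0x29,0x62}
#3 dst[0x0b+3] := {0x62,0x30,0x97}
#4 dst[0x0a+3] := {0x30,0x08,0x07}
#5 dst[0x13+6] := {0x30,0x08,0x07,0xb8,0x28,0x07}
query mem[0x08]=0x28, mem[0x0a]=0x30, mem[0x04]=0x30, mem[0x0c]=0x07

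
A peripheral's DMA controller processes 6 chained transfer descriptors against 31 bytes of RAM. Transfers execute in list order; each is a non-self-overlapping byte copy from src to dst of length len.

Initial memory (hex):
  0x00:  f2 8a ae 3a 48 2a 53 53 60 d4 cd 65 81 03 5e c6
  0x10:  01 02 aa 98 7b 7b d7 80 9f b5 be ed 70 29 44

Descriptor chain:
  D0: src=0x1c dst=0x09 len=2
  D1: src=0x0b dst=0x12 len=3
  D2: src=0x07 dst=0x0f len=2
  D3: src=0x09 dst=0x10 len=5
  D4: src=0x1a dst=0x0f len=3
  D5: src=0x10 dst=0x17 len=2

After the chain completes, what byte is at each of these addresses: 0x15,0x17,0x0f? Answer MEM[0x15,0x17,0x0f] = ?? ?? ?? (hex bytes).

[0] 0x1c->0x09 len=2 : 70 29
[1] 0x0b->0x12 len=3 : 65 81 03
[2] 0x07->0x0f len=2 : 53 60
[3] 0x09->0x10 len=5 : 70 29 65 81 03
[4] 0x1a->0x0f len=3 : be ed 70
[5] 0x10->0x17 len=2 : ed 70
query mem[0x15]=0x7b, mem[0x17]=0xed, mem[0x0f]=0xbe

MEM[0x15,0x17,0x0f] = 7b ed be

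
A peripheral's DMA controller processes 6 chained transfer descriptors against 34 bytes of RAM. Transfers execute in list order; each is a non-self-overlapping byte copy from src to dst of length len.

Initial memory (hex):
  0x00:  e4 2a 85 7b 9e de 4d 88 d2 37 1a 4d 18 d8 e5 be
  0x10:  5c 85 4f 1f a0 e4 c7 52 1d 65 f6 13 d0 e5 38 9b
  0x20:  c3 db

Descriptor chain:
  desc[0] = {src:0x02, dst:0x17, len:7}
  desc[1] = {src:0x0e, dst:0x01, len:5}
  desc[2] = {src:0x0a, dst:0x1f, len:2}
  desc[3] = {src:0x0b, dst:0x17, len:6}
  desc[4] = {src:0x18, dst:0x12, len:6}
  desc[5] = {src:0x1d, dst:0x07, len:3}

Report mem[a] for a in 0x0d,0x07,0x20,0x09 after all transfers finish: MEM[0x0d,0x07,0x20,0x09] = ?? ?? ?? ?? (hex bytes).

[0] 0x02->0x17 len=7 : 85 7b 9e de 4d 88 d2
[1] 0x0e->0x01 len=5 : e5 be 5c 85 4f
[2] 0x0a->0x1f len=2 : 1a 4d
[3] 0x0b->0x17 len=6 : 4d 18 d8 e5 be 5c
[4] 0x18->0x12 len=6 : 18 d8 e5 be 5c d2
[5] 0x1d->0x07 len=3 : d2 38 1a
query mem[0x0d]=0xd8, mem[0x07]=0xd2, mem[0x20]=0x4d, mem[0x09]=0x1a

MEM[0x0d,0x07,0x20,0x09] = d8 d2 4d 1a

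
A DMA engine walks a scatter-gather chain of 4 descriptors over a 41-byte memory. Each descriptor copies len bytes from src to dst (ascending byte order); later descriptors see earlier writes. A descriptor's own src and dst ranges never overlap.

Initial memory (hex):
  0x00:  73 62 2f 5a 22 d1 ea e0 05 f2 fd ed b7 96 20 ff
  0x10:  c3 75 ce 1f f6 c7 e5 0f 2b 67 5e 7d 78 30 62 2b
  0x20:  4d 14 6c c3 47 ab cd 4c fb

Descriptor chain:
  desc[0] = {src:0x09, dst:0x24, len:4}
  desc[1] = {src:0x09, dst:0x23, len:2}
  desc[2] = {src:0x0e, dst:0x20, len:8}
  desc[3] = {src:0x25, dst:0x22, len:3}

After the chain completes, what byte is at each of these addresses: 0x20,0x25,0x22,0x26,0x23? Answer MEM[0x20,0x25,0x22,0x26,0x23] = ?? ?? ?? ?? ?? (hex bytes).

MEM[0x20,0x25,0x22,0x26,0x23] = 20 1f 1f f6 f6

#0 dst[0x24+4] := {0xf2,0xfd,0xed,0xb7}
#1 dst[0x23+2] := {0xf2,0xfd}
#2 dst[0x20+8] := {0x20,0xff,0xc3,0x75,0xce,0x1f,0xf6,0xc7}
#3 dst[0x22+3] := {0x1f,0xf6,0xc7}
query mem[0x20]=0x20, mem[0x25]=0x1f, mem[0x22]=0x1f, mem[0x26]=0xf6, mem[0x23]=0xf6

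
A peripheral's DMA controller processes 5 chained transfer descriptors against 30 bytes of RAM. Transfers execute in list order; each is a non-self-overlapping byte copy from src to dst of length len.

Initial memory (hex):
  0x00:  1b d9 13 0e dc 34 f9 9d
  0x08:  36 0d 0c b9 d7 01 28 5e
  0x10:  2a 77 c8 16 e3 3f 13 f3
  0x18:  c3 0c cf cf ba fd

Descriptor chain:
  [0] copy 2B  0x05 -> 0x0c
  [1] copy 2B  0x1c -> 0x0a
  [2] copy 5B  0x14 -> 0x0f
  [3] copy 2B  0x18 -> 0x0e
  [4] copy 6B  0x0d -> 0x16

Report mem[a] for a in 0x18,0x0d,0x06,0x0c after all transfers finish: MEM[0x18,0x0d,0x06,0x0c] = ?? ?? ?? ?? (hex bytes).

MEM[0x18,0x0d,0x06,0x0c] = 0c f9 f9 34

D0: mem[0x0c..0x0d] <- [34 f9]
D1: mem[0x0a..0x0b] <- [ba fd]
D2: mem[0x0f..0x13] <- [e3 3f 13 f3 c3]
D3: mem[0x0e..0x0f] <- [c3 0c]
D4: mem[0x16..0x1b] <- [f9 c3 0c 3f 13 f3]
query mem[0x18]=0x0c, mem[0x0d]=0xf9, mem[0x06]=0xf9, mem[0x0c]=0x34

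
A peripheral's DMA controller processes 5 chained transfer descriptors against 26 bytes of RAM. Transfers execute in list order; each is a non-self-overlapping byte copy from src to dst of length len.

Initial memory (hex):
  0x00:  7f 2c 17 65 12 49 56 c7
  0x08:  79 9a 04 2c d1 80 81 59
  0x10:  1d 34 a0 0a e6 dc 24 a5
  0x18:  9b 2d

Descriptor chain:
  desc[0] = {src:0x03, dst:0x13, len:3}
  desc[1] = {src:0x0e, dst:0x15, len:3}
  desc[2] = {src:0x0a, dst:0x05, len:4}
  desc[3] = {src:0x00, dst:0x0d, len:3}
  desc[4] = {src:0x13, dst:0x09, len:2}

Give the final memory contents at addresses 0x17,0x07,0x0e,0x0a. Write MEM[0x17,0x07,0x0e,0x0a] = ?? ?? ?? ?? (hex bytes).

D0: mem[0x13..0x15] <- [65 12 49]
D1: mem[0x15..0x17] <- [81 59 1d]
D2: mem[0x05..0x08] <- [04 2c d1 80]
D3: mem[0x0d..0x0f] <- [7f 2c 17]
D4: mem[0x09..0x0a] <- [65 12]
query mem[0x17]=0x1d, mem[0x07]=0xd1, mem[0x0e]=0x2c, mem[0x0a]=0x12

MEM[0x17,0x07,0x0e,0x0a] = 1d d1 2c 12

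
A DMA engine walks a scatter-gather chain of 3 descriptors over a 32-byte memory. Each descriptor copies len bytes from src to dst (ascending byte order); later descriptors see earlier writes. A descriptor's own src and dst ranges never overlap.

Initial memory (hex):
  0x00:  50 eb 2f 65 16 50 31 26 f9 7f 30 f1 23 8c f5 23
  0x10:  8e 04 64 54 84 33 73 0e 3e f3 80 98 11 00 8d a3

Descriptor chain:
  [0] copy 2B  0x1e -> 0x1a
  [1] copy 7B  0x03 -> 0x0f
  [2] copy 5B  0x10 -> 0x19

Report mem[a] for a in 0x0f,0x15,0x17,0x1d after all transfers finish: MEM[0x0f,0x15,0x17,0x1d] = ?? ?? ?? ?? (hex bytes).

MEM[0x0f,0x15,0x17,0x1d] = 65 7f 0e f9

[0] 0x1e->0x1a len=2 : 8d a3
[1] 0x03->0x0f len=7 : 65 16 50 31 26 f9 7f
[2] 0x10->0x19 len=5 : 16 50 31 26 f9
query mem[0x0f]=0x65, mem[0x15]=0x7f, mem[0x17]=0x0e, mem[0x1d]=0xf9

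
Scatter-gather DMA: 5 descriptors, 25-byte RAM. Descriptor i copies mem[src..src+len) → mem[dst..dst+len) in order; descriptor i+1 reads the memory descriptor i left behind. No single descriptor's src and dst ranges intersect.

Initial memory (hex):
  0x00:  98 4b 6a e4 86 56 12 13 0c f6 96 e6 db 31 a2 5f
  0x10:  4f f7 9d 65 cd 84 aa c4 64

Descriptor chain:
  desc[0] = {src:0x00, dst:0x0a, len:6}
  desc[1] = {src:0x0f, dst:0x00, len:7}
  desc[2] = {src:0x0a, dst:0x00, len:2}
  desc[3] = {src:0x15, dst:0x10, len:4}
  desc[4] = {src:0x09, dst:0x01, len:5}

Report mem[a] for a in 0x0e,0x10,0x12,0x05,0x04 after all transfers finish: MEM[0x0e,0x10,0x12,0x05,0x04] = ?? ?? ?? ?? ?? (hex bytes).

MEM[0x0e,0x10,0x12,0x05,0x04] = 86 84 c4 e4 6a

  after D0: wrote 6B at 0x0a = 984b6ae48656
  after D1: wrote 7B at 0x00 = 564ff79d65cd84
  after D2: wrote 2B at 0x00 = 984b
  after D3: wrote 4B at 0x10 = 84aac464
  after D4: wrote 5B at 0x01 = f6984b6ae4
query mem[0x0e]=0x86, mem[0x10]=0x84, mem[0x12]=0xc4, mem[0x05]=0xe4, mem[0x04]=0x6a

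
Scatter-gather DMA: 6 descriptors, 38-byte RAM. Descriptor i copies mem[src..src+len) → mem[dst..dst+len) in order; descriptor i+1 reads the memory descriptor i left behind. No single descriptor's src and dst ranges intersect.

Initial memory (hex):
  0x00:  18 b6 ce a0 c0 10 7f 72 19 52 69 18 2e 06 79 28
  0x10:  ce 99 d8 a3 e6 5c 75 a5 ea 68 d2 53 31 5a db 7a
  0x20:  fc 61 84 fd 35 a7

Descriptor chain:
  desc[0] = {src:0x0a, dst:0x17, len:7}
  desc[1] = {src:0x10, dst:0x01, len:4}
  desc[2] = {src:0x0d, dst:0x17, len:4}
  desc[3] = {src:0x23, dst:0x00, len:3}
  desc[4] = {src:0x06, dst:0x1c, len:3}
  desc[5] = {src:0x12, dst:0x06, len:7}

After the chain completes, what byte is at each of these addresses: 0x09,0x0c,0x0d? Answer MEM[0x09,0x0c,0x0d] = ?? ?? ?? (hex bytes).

[0] 0x0a->0x17 len=7 : 69 18 2e 06 79 28 ce
[1] 0x10->0x01 len=4 : ce 99 d8 a3
[2] 0x0d->0x17 len=4 : 06 79 28 ce
[3] 0x23->0x00 len=3 : fd 35 a7
[4] 0x06->0x1c len=3 : 7f 72 19
[5] 0x12->0x06 len=7 : d8 a3 e6 5c 75 06 79
query mem[0x09]=0x5c, mem[0x0c]=0x79, mem[0x0d]=0x06

MEM[0x09,0x0c,0x0d] = 5c 79 06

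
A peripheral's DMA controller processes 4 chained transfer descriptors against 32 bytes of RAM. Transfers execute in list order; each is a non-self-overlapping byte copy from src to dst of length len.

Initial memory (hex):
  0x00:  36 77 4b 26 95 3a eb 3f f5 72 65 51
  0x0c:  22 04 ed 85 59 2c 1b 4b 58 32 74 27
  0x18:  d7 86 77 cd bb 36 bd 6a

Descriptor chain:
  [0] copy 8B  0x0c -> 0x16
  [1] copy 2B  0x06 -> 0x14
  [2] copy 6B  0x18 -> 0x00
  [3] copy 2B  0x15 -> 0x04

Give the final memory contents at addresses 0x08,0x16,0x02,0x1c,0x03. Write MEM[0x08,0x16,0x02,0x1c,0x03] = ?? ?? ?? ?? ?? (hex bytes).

MEM[0x08,0x16,0x02,0x1c,0x03] = f5 22 59 1b 2c

[0] 0x0c->0x16 len=8 : 22 04 ed 85 59 2c 1b 4b
[1] 0x06->0x14 len=2 : eb 3f
[2] 0x18->0x00 len=6 : ed 85 59 2c 1b 4b
[3] 0x15->0x04 len=2 : 3f 22
query mem[0x08]=0xf5, mem[0x16]=0x22, mem[0x02]=0x59, mem[0x1c]=0x1b, mem[0x03]=0x2c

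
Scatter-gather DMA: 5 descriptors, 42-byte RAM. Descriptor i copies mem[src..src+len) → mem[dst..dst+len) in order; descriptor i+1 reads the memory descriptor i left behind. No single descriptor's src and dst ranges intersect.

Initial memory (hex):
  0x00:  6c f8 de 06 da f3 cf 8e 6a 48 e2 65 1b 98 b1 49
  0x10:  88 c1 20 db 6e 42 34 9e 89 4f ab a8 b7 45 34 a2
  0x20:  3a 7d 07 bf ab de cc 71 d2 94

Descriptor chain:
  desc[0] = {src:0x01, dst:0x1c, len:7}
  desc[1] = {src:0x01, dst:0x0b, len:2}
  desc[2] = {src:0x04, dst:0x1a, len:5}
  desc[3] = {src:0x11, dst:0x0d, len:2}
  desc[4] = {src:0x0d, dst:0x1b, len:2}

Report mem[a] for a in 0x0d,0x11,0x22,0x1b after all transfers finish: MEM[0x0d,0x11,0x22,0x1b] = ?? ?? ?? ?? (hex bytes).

MEM[0x0d,0x11,0x22,0x1b] = c1 c1 8e c1

D0: mem[0x1c..0x22] <- [f8 de 06 da f3 cf 8e]
D1: mem[0x0b..0x0c] <- [f8 de]
D2: mem[0x1a..0x1e] <- [da f3 cf 8e 6a]
D3: mem[0x0d..0x0e] <- [c1 20]
D4: mem[0x1b..0x1c] <- [c1 20]
query mem[0x0d]=0xc1, mem[0x11]=0xc1, mem[0x22]=0x8e, mem[0x1b]=0xc1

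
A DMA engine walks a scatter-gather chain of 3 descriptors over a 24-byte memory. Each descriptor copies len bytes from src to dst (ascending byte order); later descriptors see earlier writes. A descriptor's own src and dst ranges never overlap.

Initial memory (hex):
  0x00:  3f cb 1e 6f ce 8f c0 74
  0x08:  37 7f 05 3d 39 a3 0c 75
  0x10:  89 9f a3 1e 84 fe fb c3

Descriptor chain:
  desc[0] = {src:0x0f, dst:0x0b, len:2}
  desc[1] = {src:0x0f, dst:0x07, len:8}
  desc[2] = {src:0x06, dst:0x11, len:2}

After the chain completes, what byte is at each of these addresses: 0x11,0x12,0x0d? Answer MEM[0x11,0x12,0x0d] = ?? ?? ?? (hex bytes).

[0] 0x0f->0x0b len=2 : 75 89
[1] 0x0f->0x07 len=8 : 75 89 9f a3 1e 84 fe fb
[2] 0x06->0x11 len=2 : c0 75
query mem[0x11]=0xc0, mem[0x12]=0x75, mem[0x0d]=0xfe

MEM[0x11,0x12,0x0d] = c0 75 fe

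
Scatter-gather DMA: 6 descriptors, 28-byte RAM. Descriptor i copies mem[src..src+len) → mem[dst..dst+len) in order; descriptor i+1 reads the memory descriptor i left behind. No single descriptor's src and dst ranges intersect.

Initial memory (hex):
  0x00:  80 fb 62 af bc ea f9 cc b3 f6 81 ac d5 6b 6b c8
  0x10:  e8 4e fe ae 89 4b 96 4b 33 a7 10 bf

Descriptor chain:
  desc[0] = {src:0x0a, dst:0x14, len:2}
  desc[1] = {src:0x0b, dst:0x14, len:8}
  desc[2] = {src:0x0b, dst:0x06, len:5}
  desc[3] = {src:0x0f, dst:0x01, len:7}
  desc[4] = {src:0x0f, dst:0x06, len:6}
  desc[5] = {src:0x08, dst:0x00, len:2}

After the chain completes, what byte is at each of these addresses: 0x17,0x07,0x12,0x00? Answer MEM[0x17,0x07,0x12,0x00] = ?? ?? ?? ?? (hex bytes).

[0] 0x0a->0x14 len=2 : 81 ac
[1] 0x0b->0x14 len=8 : ac d5 6b 6b c8 e8 4e fe
[2] 0x0b->0x06 len=5 : ac d5 6b 6b c8
[3] 0x0f->0x01 len=7 : c8 e8 4e fe ae ac d5
[4] 0x0f->0x06 len=6 : c8 e8 4e fe ae ac
[5] 0x08->0x00 len=2 : 4e fe
query mem[0x17]=0x6b, mem[0x07]=0xe8, mem[0x12]=0xfe, mem[0x00]=0x4e

MEM[0x17,0x07,0x12,0x00] = 6b e8 fe 4e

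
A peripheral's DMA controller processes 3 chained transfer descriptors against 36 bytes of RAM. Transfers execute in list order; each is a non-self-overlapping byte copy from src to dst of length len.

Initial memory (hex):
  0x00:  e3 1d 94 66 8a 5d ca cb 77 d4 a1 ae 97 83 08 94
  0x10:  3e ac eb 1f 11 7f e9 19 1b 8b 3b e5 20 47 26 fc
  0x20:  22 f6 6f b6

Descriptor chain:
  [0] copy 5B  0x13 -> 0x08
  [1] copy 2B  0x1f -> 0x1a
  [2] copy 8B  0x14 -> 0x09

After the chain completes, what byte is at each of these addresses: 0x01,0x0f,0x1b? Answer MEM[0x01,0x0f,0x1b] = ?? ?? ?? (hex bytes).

MEM[0x01,0x0f,0x1b] = 1d fc 22

#0 dst[0x08+5] := {0x1f,0x11,0x7f,0xe9,0x19}
#1 dst[0x1a+2] := {0xfc,0x22}
#2 dst[0x09+8] := {0x11,0x7f,0xe9,0x19,0x1b,0x8b,0xfc,0x22}
query mem[0x01]=0x1d, mem[0x0f]=0xfc, mem[0x1b]=0x22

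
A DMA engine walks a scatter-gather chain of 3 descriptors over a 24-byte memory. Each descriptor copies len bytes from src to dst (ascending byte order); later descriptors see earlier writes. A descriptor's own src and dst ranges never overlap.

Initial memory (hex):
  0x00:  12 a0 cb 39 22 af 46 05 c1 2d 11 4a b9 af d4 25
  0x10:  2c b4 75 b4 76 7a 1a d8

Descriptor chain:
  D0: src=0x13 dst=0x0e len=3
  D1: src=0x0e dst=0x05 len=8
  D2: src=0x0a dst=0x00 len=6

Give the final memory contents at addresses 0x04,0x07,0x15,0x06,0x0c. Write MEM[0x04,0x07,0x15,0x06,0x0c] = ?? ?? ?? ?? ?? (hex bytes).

  after D0: wrote 3B at 0x0e = b4767a
  after D1: wrote 8B at 0x05 = b4767ab475b4767a
  after D2: wrote 6B at 0x00 = b4767aafb476
query mem[0x04]=0xb4, mem[0x07]=0x7a, mem[0x15]=0x7a, mem[0x06]=0x76, mem[0x0c]=0x7a

MEM[0x04,0x07,0x15,0x06,0x0c] = b4 7a 7a 76 7a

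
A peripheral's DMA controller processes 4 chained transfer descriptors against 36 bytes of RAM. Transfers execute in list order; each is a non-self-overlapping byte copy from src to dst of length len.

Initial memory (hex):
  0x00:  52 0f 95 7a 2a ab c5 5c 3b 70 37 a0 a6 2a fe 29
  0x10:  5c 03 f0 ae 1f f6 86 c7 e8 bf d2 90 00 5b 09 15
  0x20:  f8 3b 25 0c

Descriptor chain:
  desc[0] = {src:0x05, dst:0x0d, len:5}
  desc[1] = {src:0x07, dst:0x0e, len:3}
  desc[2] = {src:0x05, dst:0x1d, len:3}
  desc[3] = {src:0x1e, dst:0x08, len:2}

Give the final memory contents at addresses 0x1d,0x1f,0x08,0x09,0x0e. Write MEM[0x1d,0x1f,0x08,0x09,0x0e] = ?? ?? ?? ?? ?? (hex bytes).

  after D0: wrote 5B at 0x0d = abc55c3b70
  after D1: wrote 3B at 0x0e = 5c3b70
  after D2: wrote 3B at 0x1d = abc55c
  after D3: wrote 2B at 0x08 = c55c
query mem[0x1d]=0xab, mem[0x1f]=0x5c, mem[0x08]=0xc5, mem[0x09]=0x5c, mem[0x0e]=0x5c

MEM[0x1d,0x1f,0x08,0x09,0x0e] = ab 5c c5 5c 5c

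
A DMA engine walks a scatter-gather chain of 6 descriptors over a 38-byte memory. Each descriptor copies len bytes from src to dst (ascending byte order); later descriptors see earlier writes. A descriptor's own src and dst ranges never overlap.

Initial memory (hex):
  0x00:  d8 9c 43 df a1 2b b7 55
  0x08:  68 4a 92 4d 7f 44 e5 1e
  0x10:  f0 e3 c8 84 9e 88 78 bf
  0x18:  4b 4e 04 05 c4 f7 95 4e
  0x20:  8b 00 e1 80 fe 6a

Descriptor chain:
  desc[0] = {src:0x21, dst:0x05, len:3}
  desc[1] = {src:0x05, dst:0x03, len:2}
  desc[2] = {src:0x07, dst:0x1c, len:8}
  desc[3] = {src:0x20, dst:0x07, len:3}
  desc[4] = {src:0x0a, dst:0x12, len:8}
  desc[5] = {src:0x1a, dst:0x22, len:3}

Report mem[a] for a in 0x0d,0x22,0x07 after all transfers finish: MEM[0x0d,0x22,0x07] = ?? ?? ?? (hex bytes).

D0: mem[0x05..0x07] <- [00 e1 80]
D1: mem[0x03..0x04] <- [00 e1]
D2: mem[0x1c..0x23] <- [80 68 4a 92 4d 7f 44 e5]
D3: mem[0x07..0x09] <- [4d 7f 44]
D4: mem[0x12..0x19] <- [92 4d 7f 44 e5 1e f0 e3]
D5: mem[0x22..0x24] <- [04 05 80]
query mem[0x0d]=0x44, mem[0x22]=0x04, mem[0x07]=0x4d

MEM[0x0d,0x22,0x07] = 44 04 4d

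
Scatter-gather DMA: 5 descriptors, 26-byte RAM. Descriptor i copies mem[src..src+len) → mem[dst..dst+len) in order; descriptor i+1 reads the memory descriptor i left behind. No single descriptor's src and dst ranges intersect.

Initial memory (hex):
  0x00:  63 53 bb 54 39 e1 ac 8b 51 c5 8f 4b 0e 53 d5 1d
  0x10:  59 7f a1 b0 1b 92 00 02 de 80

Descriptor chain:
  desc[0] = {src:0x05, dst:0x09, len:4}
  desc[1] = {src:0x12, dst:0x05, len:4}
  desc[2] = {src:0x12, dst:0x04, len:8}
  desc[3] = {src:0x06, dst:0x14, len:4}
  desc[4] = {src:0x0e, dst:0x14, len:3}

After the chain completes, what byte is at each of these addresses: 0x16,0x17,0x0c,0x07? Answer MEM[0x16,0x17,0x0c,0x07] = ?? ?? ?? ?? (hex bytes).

MEM[0x16,0x17,0x0c,0x07] = 59 02 51 92

  after D0: wrote 4B at 0x09 = e1ac8b51
  after D1: wrote 4B at 0x05 = a1b01b92
  after D2: wrote 8B at 0x04 = a1b01b920002de80
  after D3: wrote 4B at 0x14 = 1b920002
  after D4: wrote 3B at 0x14 = d51d59
query mem[0x16]=0x59, mem[0x17]=0x02, mem[0x0c]=0x51, mem[0x07]=0x92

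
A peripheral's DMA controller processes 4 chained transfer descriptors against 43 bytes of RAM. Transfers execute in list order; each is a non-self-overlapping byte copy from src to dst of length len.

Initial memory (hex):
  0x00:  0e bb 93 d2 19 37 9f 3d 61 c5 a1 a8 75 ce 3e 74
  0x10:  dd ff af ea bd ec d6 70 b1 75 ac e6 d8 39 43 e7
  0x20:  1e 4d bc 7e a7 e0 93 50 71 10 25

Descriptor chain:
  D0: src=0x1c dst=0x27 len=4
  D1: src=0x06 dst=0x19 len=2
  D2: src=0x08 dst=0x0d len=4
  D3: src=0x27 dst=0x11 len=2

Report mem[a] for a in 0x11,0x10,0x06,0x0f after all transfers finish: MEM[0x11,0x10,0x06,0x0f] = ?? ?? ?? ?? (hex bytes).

#0 dst[0x27+4] := {0xd8,0x39,0x43,0xe7}
#1 dst[0x19+2] := {0x9f,0x3d}
#2 dst[0x0d+4] := {0x61,0xc5,0xa1,0xa8}
#3 dst[0x11+2] := {0xd8,0x39}
query mem[0x11]=0xd8, mem[0x10]=0xa8, mem[0x06]=0x9f, mem[0x0f]=0xa1

MEM[0x11,0x10,0x06,0x0f] = d8 a8 9f a1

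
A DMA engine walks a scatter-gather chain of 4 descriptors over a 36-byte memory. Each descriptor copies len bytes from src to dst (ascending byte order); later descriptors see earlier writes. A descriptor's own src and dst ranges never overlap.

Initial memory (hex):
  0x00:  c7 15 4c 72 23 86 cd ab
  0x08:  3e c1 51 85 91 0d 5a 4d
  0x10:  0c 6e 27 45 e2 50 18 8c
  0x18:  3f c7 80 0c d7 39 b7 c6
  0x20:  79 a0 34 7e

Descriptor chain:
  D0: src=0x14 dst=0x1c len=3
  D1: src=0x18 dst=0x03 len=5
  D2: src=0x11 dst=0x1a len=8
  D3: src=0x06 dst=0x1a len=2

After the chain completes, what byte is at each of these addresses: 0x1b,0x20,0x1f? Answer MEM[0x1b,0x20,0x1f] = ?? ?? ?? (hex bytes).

[0] 0x14->0x1c len=3 : e2 50 18
[1] 0x18->0x03 len=5 : 3f c7 80 0c e2
[2] 0x11->0x1a len=8 : 6e 27 45 e2 50 18 8c 3f
[3] 0x06->0x1a len=2 : 0c e2
query mem[0x1b]=0xe2, mem[0x20]=0x8c, mem[0x1f]=0x18

MEM[0x1b,0x20,0x1f] = e2 8c 18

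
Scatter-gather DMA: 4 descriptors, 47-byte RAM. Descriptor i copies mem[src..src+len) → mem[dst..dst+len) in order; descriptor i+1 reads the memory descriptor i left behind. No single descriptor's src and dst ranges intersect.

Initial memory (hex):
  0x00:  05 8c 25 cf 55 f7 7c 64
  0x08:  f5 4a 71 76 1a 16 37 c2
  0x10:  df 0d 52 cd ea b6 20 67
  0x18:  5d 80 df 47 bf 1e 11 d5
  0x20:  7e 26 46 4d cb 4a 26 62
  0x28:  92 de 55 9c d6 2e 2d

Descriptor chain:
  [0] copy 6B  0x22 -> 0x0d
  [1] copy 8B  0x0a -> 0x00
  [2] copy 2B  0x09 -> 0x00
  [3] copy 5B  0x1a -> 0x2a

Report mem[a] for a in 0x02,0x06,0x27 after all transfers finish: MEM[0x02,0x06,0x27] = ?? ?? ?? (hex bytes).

[0] 0x22->0x0d len=6 : 46 4d cb 4a 26 62
[1] 0x0a->0x00 len=8 : 71 76 1a 46 4d cb 4a 26
[2] 0x09->0x00 len=2 : 4a 71
[3] 0x1a->0x2a len=5 : df 47 bf 1e 11
query mem[0x02]=0x1a, mem[0x06]=0x4a, mem[0x27]=0x62

MEM[0x02,0x06,0x27] = 1a 4a 62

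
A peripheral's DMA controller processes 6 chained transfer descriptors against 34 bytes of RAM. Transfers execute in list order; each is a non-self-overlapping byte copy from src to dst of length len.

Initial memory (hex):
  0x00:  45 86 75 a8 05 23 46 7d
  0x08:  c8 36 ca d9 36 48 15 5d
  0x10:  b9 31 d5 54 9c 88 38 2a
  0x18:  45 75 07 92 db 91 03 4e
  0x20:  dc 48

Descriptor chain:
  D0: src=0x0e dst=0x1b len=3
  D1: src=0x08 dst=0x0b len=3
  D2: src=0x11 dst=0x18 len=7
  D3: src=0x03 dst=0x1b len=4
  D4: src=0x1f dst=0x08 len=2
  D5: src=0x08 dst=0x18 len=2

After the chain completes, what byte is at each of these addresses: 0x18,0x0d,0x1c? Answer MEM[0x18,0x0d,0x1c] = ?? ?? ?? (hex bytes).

MEM[0x18,0x0d,0x1c] = 4e ca 05

[0] 0x0e->0x1b len=3 : 15 5d b9
[1] 0x08->0x0b len=3 : c8 36 ca
[2] 0x11->0x18 len=7 : 31 d5 54 9c 88 38 2a
[3] 0x03->0x1b len=4 : a8 05 23 46
[4] 0x1f->0x08 len=2 : 4e dc
[5] 0x08->0x18 len=2 : 4e dc
query mem[0x18]=0x4e, mem[0x0d]=0xca, mem[0x1c]=0x05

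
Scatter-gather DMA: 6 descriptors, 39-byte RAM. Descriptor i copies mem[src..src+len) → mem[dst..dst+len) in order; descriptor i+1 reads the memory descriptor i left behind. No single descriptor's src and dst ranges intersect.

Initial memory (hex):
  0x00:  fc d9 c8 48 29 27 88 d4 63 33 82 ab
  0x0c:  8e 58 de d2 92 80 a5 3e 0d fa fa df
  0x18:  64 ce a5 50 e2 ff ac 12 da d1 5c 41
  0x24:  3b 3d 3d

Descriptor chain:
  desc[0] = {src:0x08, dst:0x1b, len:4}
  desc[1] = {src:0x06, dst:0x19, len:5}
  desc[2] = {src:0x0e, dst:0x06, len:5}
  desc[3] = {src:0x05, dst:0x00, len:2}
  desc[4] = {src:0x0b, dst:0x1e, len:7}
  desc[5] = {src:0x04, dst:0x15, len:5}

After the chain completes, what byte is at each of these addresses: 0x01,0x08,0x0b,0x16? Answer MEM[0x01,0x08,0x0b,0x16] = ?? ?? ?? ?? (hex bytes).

  after D0: wrote 4B at 0x1b = 633382ab
  after D1: wrote 5B at 0x19 = 88d4633382
  after D2: wrote 5B at 0x06 = ded29280a5
  after D3: wrote 2B at 0x00 = 27de
  after D4: wrote 7B at 0x1e = ab8e58ded29280
  after D5: wrote 5B at 0x15 = 2927ded292
query mem[0x01]=0xde, mem[0x08]=0x92, mem[0x0b]=0xab, mem[0x16]=0x27

MEM[0x01,0x08,0x0b,0x16] = de 92 ab 27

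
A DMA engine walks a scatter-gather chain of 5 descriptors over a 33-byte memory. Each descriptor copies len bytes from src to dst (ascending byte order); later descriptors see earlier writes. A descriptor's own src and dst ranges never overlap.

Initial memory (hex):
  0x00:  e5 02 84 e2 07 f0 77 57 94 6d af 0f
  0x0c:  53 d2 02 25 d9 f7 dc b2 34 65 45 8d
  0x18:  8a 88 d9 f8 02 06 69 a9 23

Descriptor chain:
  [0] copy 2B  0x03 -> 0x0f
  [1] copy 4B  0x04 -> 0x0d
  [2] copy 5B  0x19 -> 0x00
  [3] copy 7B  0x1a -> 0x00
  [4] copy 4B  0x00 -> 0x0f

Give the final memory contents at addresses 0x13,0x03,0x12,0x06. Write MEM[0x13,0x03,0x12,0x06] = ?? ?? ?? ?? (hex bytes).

MEM[0x13,0x03,0x12,0x06] = b2 06 06 23

#0 dst[0x0f+2] := {0xe2,0x07}
#1 dst[0x0d+4] := {0x07,0xf0,0x77,0x57}
#2 dst[0x00+5] := {0x88,0xd9,0xf8,0x02,0x06}
#3 dst[0x00+7] := {0xd9,0xf8,0x02,0x06,0x69,0xa9,0x23}
#4 dst[0x0f+4] := {0xd9,0xf8,0x02,0x06}
query mem[0x13]=0xb2, mem[0x03]=0x06, mem[0x12]=0x06, mem[0x06]=0x23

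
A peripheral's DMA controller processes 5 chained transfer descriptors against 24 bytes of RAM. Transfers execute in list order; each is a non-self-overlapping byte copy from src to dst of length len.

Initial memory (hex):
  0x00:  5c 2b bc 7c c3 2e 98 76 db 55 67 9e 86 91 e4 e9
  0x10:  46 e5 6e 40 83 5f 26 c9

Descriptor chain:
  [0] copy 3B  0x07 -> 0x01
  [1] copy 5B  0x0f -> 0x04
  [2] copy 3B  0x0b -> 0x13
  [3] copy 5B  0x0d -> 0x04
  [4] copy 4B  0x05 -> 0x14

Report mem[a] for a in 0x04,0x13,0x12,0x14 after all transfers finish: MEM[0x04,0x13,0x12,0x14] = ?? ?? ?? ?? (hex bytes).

#0 dst[0x01+3] := {0x76,0xdb,0x55}
#1 dst[0x04+5] := {0xe9,0x46,0xe5,0x6e,0x40}
#2 dst[0x13+3] := {0x9e,0x86,0x91}
#3 dst[0x04+5] := {0x91,0xe4,0xe9,0x46,0xe5}
#4 dst[0x14+4] := {0xe4,0xe9,0x46,0xe5}
query mem[0x04]=0x91, mem[0x13]=0x9e, mem[0x12]=0x6e, mem[0x14]=0xe4

MEM[0x04,0x13,0x12,0x14] = 91 9e 6e e4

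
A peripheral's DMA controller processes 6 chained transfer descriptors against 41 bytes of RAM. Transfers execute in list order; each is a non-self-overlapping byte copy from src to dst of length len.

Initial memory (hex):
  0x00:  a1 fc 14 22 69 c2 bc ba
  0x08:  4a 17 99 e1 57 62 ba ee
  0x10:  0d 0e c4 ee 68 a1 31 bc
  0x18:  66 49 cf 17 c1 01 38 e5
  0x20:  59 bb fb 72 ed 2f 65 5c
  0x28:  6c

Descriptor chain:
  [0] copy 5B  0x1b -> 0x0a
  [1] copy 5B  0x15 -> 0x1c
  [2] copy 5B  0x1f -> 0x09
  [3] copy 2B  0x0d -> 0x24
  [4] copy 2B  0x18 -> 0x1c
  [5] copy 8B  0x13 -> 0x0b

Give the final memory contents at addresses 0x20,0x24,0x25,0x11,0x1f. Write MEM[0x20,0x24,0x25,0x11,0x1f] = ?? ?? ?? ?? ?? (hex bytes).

#0 dst[0x0a+5] := {0x17,0xc1,0x01,0x38,0xe5}
#1 dst[0x1c+5] := {0xa1,0x31,0xbc,0x66,0x49}
#2 dst[0x09+5] := {0x66,0x49,0xbb,0xfb,0x72}
#3 dst[0x24+2] := {0x72,0xe5}
#4 dst[0x1c+2] := {0x66,0x49}
#5 dst[0x0b+8] := {0xee,0x68,0xa1,0x31,0xbc,0x66,0x49,0xcf}
query mem[0x20]=0x49, mem[0x24]=0x72, mem[0x25]=0xe5, mem[0x11]=0x49, mem[0x1f]=0x66

MEM[0x20,0x24,0x25,0x11,0x1f] = 49 72 e5 49 66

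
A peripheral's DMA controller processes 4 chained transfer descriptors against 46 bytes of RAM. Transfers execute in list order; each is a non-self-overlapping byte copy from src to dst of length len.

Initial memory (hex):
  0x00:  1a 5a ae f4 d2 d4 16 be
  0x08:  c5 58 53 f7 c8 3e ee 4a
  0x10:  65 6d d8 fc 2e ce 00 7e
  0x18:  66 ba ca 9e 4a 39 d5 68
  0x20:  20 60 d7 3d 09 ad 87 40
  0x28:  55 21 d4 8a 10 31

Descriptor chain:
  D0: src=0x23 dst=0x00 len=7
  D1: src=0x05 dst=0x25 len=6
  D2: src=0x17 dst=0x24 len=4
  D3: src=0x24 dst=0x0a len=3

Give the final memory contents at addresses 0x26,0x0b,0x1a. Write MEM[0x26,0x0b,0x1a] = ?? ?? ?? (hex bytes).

D0: mem[0x00..0x06] <- [3d 09 ad 87 40 55 21]
D1: mem[0x25..0x2a] <- [55 21 be c5 58 53]
D2: mem[0x24..0x27] <- [7e 66 ba ca]
D3: mem[0x0a..0x0c] <- [7e 66 ba]
query mem[0x26]=0xba, mem[0x0b]=0x66, mem[0x1a]=0xca

MEM[0x26,0x0b,0x1a] = ba 66 ca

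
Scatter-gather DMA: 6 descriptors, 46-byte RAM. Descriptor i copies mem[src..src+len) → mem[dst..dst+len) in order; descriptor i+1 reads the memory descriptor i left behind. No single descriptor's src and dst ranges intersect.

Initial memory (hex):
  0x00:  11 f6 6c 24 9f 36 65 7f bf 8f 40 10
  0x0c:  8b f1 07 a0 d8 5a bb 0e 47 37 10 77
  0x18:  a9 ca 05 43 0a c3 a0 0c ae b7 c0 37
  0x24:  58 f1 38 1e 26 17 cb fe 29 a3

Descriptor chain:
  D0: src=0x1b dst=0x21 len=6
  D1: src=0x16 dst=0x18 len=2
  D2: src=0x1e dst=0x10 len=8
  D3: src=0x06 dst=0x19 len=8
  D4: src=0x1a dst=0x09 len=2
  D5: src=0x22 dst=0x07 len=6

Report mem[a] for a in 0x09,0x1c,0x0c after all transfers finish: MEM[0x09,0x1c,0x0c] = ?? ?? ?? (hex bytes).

[0] 0x1b->0x21 len=6 : 43 0a c3 a0 0c ae
[1] 0x16->0x18 len=2 : 10 77
[2] 0x1e->0x10 len=8 : a0 0c ae 43 0a c3 a0 0c
[3] 0x06->0x19 len=8 : 65 7f bf 8f 40 10 8b f1
[4] 0x1a->0x09 len=2 : 7f bf
[5] 0x22->0x07 len=6 : 0a c3 a0 0c ae 1e
query mem[0x09]=0xa0, mem[0x1c]=0x8f, mem[0x0c]=0x1e

MEM[0x09,0x1c,0x0c] = a0 8f 1e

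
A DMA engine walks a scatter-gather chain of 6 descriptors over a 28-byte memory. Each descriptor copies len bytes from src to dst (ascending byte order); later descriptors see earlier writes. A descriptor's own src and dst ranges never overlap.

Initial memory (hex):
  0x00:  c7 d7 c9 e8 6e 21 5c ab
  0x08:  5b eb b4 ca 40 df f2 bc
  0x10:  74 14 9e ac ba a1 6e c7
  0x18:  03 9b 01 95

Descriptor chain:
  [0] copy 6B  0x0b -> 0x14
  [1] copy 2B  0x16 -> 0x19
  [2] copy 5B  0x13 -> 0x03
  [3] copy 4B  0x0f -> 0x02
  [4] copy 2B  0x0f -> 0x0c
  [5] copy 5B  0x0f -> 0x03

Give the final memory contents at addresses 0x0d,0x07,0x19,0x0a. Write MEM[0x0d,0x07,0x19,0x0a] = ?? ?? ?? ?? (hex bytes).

[0] 0x0b->0x14 len=6 : ca 40 df f2 bc 74
[1] 0x16->0x19 len=2 : df f2
[2] 0x13->0x03 len=5 : ac ca 40 df f2
[3] 0x0f->0x02 len=4 : bc 74 14 9e
[4] 0x0f->0x0c len=2 : bc 74
[5] 0x0f->0x03 len=5 : bc 74 14 9e ac
query mem[0x0d]=0x74, mem[0x07]=0xac, mem[0x19]=0xdf, mem[0x0a]=0xb4

MEM[0x0d,0x07,0x19,0x0a] = 74 ac df b4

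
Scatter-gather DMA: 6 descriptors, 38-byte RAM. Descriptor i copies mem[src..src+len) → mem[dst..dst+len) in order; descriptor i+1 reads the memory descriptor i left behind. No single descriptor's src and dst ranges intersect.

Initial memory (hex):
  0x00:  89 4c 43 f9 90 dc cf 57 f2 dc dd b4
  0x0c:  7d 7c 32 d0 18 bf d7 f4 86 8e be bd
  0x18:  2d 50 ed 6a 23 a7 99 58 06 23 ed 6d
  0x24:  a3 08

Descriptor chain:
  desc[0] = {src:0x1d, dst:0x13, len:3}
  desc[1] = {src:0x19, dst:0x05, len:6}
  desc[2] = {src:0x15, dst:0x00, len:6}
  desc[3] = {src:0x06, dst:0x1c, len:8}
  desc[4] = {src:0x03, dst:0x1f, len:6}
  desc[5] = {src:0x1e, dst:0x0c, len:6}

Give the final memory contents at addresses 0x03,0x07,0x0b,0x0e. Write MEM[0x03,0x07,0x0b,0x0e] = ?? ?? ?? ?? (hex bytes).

#0 dst[0x13+3] := {0xa7,0x99,0x58}
#1 dst[0x05+6] := {0x50,0xed,0x6a,0x23,0xa7,0x99}
#2 dst[0x00+6] := {0x58,0xbe,0xbd,0x2d,0x50,0xed}
#3 dst[0x1c+8] := {0xed,0x6a,0x23,0xa7,0x99,0xb4,0x7d,0x7c}
#4 dst[0x1f+6] := {0x2d,0x50,0xed,0xed,0x6a,0x23}
#5 dst[0x0c+6] := {0x23,0x2d,0x50,0xed,0xed,0x6a}
query mem[0x03]=0x2d, mem[0x07]=0x6a, mem[0x0b]=0xb4, mem[0x0e]=0x50

MEM[0x03,0x07,0x0b,0x0e] = 2d 6a b4 50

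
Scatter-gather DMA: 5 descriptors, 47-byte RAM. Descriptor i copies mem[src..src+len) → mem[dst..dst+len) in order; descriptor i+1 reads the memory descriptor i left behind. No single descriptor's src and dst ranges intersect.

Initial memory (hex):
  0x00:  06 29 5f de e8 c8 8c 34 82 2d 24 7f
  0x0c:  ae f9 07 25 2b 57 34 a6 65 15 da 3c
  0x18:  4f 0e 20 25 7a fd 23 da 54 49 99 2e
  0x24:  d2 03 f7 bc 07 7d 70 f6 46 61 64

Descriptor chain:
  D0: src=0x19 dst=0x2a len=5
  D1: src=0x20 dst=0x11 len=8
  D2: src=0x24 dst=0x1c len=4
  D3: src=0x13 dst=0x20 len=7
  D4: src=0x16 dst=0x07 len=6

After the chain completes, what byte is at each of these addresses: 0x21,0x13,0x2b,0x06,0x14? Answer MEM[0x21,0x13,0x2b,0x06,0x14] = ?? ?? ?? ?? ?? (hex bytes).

#0 dst[0x2a+5] := {0x0e,0x20,0x25,0x7a,0xfd}
#1 dst[0x11+8] := {0x54,0x49,0x99,0x2e,0xd2,0x03,0xf7,0xbc}
#2 dst[0x1c+4] := {0xd2,0x03,0xf7,0xbc}
#3 dst[0x20+7] := {0x99,0x2e,0xd2,0x03,0xf7,0xbc,0x0e}
#4 dst[0x07+6] := {0x03,0xf7,0xbc,0x0e,0x20,0x25}
query mem[0x21]=0x2e, mem[0x13]=0x99, mem[0x2b]=0x20, mem[0x06]=0x8c, mem[0x14]=0x2e

MEM[0x21,0x13,0x2b,0x06,0x14] = 2e 99 20 8c 2e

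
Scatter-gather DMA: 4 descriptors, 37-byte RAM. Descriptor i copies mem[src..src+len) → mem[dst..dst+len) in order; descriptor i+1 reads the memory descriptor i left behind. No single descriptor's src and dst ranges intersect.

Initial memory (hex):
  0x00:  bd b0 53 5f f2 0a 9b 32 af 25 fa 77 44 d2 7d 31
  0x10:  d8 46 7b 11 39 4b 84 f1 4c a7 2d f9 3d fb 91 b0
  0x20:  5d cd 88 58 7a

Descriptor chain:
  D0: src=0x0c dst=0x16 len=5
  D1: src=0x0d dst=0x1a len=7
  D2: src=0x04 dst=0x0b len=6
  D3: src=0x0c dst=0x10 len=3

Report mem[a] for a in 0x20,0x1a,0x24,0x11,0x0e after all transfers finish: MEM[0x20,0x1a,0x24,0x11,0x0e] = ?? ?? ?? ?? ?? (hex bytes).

MEM[0x20,0x1a,0x24,0x11,0x0e] = 11 d2 7a 9b 32

  after D0: wrote 5B at 0x16 = 44d27d31d8
  after D1: wrote 7B at 0x1a = d27d31d8467b11
  after D2: wrote 6B at 0x0b = f20a9b32af25
  after D3: wrote 3B at 0x10 = 0a9b32
query mem[0x20]=0x11, mem[0x1a]=0xd2, mem[0x24]=0x7a, mem[0x11]=0x9b, mem[0x0e]=0x32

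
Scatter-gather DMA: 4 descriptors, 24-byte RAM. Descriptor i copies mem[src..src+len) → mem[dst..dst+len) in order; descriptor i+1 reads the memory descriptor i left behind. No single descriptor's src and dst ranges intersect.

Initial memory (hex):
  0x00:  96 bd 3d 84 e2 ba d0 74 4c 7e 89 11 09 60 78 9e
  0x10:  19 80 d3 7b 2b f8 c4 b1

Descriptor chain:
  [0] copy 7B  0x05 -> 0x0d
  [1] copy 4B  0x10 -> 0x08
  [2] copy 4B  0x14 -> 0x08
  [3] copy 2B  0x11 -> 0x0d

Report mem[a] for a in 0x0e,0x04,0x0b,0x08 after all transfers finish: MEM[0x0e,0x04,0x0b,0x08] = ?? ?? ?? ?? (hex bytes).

#0 dst[0x0d+7] := {0xba,0xd0,0x74,0x4c,0x7e,0x89,0x11}
#1 dst[0x08+4] := {0x4c,0x7e,0x89,0x11}
#2 dst[0x08+4] := {0x2b,0xf8,0xc4,0xb1}
#3 dst[0x0d+2] := {0x7e,0x89}
query mem[0x0e]=0x89, mem[0x04]=0xe2, mem[0x0b]=0xb1, mem[0x08]=0x2b

MEM[0x0e,0x04,0x0b,0x08] = 89 e2 b1 2b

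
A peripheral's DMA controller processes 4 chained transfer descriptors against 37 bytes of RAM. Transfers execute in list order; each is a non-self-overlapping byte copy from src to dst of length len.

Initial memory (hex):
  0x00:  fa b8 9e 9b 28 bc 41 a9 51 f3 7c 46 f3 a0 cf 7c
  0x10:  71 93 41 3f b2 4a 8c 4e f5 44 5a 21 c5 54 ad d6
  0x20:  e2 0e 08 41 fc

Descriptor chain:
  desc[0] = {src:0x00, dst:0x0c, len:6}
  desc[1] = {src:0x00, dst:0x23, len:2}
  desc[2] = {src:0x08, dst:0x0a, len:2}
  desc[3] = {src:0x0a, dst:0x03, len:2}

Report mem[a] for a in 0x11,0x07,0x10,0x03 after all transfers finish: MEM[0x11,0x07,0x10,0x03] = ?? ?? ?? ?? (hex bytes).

MEM[0x11,0x07,0x10,0x03] = bc a9 28 51

D0: mem[0x0c..0x11] <- [fa b8 9e 9b 28 bc]
D1: mem[0x23..0x24] <- [fa b8]
D2: mem[0x0a..0x0b] <- [51 f3]
D3: mem[0x03..0x04] <- [51 f3]
query mem[0x11]=0xbc, mem[0x07]=0xa9, mem[0x10]=0x28, mem[0x03]=0x51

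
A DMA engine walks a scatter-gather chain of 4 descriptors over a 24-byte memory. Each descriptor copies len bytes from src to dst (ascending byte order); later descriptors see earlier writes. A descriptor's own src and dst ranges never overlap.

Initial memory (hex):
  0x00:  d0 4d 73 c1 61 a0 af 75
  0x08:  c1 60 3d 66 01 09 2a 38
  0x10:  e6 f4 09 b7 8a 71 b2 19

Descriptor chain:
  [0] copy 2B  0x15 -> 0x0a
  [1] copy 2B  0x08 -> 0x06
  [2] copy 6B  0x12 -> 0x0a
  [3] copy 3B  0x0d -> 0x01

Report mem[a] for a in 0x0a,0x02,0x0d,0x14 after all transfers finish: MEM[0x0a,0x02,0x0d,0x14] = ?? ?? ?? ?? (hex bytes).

  after D0: wrote 2B at 0x0a = 71b2
  after D1: wrote 2B at 0x06 = c160
  after D2: wrote 6B at 0x0a = 09b78a71b219
  after D3: wrote 3B at 0x01 = 71b219
query mem[0x0a]=0x09, mem[0x02]=0xb2, mem[0x0d]=0x71, mem[0x14]=0x8a

MEM[0x0a,0x02,0x0d,0x14] = 09 b2 71 8a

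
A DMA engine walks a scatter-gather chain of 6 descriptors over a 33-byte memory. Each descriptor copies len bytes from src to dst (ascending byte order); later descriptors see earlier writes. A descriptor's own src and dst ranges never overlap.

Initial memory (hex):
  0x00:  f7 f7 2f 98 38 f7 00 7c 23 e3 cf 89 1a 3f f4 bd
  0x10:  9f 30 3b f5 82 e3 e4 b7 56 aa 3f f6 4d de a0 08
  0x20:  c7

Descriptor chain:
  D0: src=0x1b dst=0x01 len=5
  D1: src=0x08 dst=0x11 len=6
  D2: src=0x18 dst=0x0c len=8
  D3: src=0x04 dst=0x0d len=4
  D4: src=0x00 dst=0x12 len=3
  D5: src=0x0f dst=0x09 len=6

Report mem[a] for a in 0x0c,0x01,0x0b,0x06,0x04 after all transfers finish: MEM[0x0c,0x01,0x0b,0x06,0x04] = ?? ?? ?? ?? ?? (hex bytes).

MEM[0x0c,0x01,0x0b,0x06,0x04] = f7 f6 de 00 a0

[0] 0x1b->0x01 len=5 : f6 4d de a0 08
[1] 0x08->0x11 len=6 : 23 e3 cf 89 1a 3f
[2] 0x18->0x0c len=8 : 56 aa 3f f6 4d de a0 08
[3] 0x04->0x0d len=4 : a0 08 00 7c
[4] 0x00->0x12 len=3 : f7 f6 4d
[5] 0x0f->0x09 len=6 : 00 7c de f7 f6 4d
query mem[0x0c]=0xf7, mem[0x01]=0xf6, mem[0x0b]=0xde, mem[0x06]=0x00, mem[0x04]=0xa0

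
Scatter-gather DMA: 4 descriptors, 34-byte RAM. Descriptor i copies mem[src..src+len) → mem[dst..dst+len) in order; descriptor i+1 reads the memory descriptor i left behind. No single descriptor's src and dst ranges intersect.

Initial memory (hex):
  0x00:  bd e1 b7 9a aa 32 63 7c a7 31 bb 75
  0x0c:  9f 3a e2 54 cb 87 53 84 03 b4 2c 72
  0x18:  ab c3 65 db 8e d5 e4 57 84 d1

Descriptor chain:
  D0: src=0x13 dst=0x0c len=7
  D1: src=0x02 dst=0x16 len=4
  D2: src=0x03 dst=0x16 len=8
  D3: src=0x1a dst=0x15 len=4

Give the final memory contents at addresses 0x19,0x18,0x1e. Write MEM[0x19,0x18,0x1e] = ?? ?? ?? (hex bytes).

#0 dst[0x0c+7] := {0x84,0x03,0xb4,0x2c,0x72,0xab,0xc3}
#1 dst[0x16+4] := {0xb7,0x9a,0xaa,0x32}
#2 dst[0x16+8] := {0x9a,0xaa,0x32,0x63,0x7c,0xa7,0x31,0xbb}
#3 dst[0x15+4] := {0x7c,0xa7,0x31,0xbb}
query mem[0x19]=0x63, mem[0x18]=0xbb, mem[0x1e]=0xe4

MEM[0x19,0x18,0x1e] = 63 bb e4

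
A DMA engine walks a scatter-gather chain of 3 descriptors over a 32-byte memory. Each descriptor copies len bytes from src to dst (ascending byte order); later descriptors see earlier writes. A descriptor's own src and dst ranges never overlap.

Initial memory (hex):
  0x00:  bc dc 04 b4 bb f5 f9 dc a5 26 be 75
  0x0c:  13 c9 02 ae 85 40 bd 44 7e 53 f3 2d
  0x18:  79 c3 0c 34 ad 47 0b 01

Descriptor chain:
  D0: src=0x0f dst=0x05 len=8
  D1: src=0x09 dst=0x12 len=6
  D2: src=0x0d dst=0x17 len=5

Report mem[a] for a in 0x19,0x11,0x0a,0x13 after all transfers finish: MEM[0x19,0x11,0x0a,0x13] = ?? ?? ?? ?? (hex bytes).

#0 dst[0x05+8] := {0xae,0x85,0x40,0xbd,0x44,0x7e,0x53,0xf3}
#1 dst[0x12+6] := {0x44,0x7e,0x53,0xf3,0xc9,0x02}
#2 dst[0x17+5] := {0xc9,0x02,0xae,0x85,0x40}
query mem[0x19]=0xae, mem[0x11]=0x40, mem[0x0a]=0x7e, mem[0x13]=0x7e

MEM[0x19,0x11,0x0a,0x13] = ae 40 7e 7e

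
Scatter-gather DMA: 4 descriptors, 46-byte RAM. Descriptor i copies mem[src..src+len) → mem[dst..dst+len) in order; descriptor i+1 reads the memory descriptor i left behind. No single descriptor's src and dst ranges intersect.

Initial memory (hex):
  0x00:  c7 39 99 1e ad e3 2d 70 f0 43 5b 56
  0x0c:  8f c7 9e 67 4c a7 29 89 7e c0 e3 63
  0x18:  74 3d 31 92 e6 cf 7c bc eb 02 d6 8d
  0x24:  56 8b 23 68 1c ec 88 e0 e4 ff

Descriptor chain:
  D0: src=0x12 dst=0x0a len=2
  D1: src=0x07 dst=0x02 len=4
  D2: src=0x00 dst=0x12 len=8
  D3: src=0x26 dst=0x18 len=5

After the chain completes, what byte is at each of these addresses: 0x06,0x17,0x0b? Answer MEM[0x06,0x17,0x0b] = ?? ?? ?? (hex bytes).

[0] 0x12->0x0a len=2 : 29 89
[1] 0x07->0x02 len=4 : 70 f0 43 29
[2] 0x00->0x12 len=8 : c7 39 70 f0 43 29 2d 70
[3] 0x26->0x18 len=5 : 23 68 1c ec 88
query mem[0x06]=0x2d, mem[0x17]=0x29, mem[0x0b]=0x89

MEM[0x06,0x17,0x0b] = 2d 29 89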